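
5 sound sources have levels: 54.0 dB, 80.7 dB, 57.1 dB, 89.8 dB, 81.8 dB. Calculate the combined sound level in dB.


Formula: L_total = 10 * log10( sum(10^(Li/10)) )
  Source 1: 10^(54.0/10) = 251188.6432
  Source 2: 10^(80.7/10) = 117489755.494
  Source 3: 10^(57.1/10) = 512861.384
  Source 4: 10^(89.8/10) = 954992586.0214
  Source 5: 10^(81.8/10) = 151356124.8436
Sum of linear values = 1224602516.3862
L_total = 10 * log10(1224602516.3862) = 90.88

90.88 dB


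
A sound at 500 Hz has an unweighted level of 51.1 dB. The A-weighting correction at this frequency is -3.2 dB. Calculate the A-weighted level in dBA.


Given values:
  SPL = 51.1 dB
  A-weighting at 500 Hz = -3.2 dB
Formula: L_A = SPL + A_weight
L_A = 51.1 + (-3.2)
L_A = 47.9

47.9 dBA


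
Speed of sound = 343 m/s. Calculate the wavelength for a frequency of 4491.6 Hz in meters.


Given values:
  c = 343 m/s, f = 4491.6 Hz
Formula: lambda = c / f
lambda = 343 / 4491.6
lambda = 0.0764

0.0764 m


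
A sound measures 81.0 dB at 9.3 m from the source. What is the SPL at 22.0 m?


Given values:
  SPL1 = 81.0 dB, r1 = 9.3 m, r2 = 22.0 m
Formula: SPL2 = SPL1 - 20 * log10(r2 / r1)
Compute ratio: r2 / r1 = 22.0 / 9.3 = 2.3656
Compute log10: log10(2.3656) = 0.373941
Compute drop: 20 * 0.373941 = 7.4788
SPL2 = 81.0 - 7.4788 = 73.52

73.52 dB


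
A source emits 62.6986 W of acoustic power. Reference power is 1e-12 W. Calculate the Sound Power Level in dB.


Given values:
  W = 62.6986 W
  W_ref = 1e-12 W
Formula: SWL = 10 * log10(W / W_ref)
Compute ratio: W / W_ref = 62698600000000
Compute log10: log10(62698600000000) = 13.797258
Multiply: SWL = 10 * 13.797258 = 137.97

137.97 dB


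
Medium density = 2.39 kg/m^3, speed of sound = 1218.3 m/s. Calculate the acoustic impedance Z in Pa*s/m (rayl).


Given values:
  rho = 2.39 kg/m^3
  c = 1218.3 m/s
Formula: Z = rho * c
Z = 2.39 * 1218.3
Z = 2911.74

2911.74 rayl


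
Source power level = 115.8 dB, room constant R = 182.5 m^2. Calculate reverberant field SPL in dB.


Given values:
  Lw = 115.8 dB, R = 182.5 m^2
Formula: SPL = Lw + 10 * log10(4 / R)
Compute 4 / R = 4 / 182.5 = 0.021918
Compute 10 * log10(0.021918) = -16.592
SPL = 115.8 + (-16.592) = 99.21

99.21 dB


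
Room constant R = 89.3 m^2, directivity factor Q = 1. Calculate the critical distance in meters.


Given values:
  R = 89.3 m^2, Q = 1
Formula: d_c = 0.141 * sqrt(Q * R)
Compute Q * R = 1 * 89.3 = 89.3
Compute sqrt(89.3) = 9.4499
d_c = 0.141 * 9.4499 = 1.332

1.332 m


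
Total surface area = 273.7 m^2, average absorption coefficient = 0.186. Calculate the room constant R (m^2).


Given values:
  S = 273.7 m^2, alpha = 0.186
Formula: R = S * alpha / (1 - alpha)
Numerator: 273.7 * 0.186 = 50.9082
Denominator: 1 - 0.186 = 0.814
R = 50.9082 / 0.814 = 62.54

62.54 m^2


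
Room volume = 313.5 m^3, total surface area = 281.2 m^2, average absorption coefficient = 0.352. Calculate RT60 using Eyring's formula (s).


Given values:
  V = 313.5 m^3, S = 281.2 m^2, alpha = 0.352
Formula: RT60 = 0.161 * V / (-S * ln(1 - alpha))
Compute ln(1 - 0.352) = ln(0.648) = -0.433865
Denominator: -281.2 * -0.433865 = 122.0028
Numerator: 0.161 * 313.5 = 50.4735
RT60 = 50.4735 / 122.0028 = 0.414

0.414 s


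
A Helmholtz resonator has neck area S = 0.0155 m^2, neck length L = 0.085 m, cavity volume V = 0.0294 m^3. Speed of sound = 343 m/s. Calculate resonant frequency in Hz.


Given values:
  S = 0.0155 m^2, L = 0.085 m, V = 0.0294 m^3, c = 343 m/s
Formula: f = (c / (2*pi)) * sqrt(S / (V * L))
Compute V * L = 0.0294 * 0.085 = 0.002499
Compute S / (V * L) = 0.0155 / 0.002499 = 6.2025
Compute sqrt(6.2025) = 2.490482
Compute c / (2*pi) = 343 / 6.283185 = 54.590148
f = 54.590148 * 2.490482 = 135.96

135.96 Hz


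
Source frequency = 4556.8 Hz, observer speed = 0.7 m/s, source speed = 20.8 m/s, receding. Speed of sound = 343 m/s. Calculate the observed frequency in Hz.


Given values:
  f_s = 4556.8 Hz, v_o = 0.7 m/s, v_s = 20.8 m/s
  Direction: receding
Formula: f_o = f_s * (c - v_o) / (c + v_s)
Numerator: c - v_o = 343 - 0.7 = 342.3
Denominator: c + v_s = 343 + 20.8 = 363.8
f_o = 4556.8 * 342.3 / 363.8 = 4287.5

4287.5 Hz


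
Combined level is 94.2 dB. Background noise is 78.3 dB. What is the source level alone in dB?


Given values:
  L_total = 94.2 dB, L_bg = 78.3 dB
Formula: L_source = 10 * log10(10^(L_total/10) - 10^(L_bg/10))
Convert to linear:
  10^(94.2/10) = 2630267991.8954
  10^(78.3/10) = 67608297.5392
Difference: 2630267991.8954 - 67608297.5392 = 2562659694.3562
L_source = 10 * log10(2562659694.3562) = 94.09

94.09 dB


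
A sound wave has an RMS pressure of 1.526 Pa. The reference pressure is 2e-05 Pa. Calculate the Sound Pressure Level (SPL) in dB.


Given values:
  p = 1.526 Pa
  p_ref = 2e-05 Pa
Formula: SPL = 20 * log10(p / p_ref)
Compute ratio: p / p_ref = 1.526 / 2e-05 = 76300
Compute log10: log10(76300) = 4.882525
Multiply: SPL = 20 * 4.882525 = 97.65

97.65 dB


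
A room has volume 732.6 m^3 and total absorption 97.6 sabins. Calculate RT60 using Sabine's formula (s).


Given values:
  V = 732.6 m^3
  A = 97.6 sabins
Formula: RT60 = 0.161 * V / A
Numerator: 0.161 * 732.6 = 117.9486
RT60 = 117.9486 / 97.6 = 1.208

1.208 s


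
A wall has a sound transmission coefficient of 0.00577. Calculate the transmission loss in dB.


Given values:
  tau = 0.00577
Formula: TL = 10 * log10(1 / tau)
Compute 1 / tau = 1 / 0.00577 = 173.3102
Compute log10(173.3102) = 2.238824
TL = 10 * 2.238824 = 22.39

22.39 dB


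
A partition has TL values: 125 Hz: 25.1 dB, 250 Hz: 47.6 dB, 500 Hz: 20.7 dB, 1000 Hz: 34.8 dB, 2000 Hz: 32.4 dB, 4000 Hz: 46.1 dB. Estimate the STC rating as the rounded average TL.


Given TL values at each frequency:
  125 Hz: 25.1 dB
  250 Hz: 47.6 dB
  500 Hz: 20.7 dB
  1000 Hz: 34.8 dB
  2000 Hz: 32.4 dB
  4000 Hz: 46.1 dB
Formula: STC ~ round(average of TL values)
Sum = 25.1 + 47.6 + 20.7 + 34.8 + 32.4 + 46.1 = 206.7
Average = 206.7 / 6 = 34.45
Rounded: 34

34


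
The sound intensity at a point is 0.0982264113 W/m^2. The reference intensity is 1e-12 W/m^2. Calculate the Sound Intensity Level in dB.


Given values:
  I = 0.0982264113 W/m^2
  I_ref = 1e-12 W/m^2
Formula: SIL = 10 * log10(I / I_ref)
Compute ratio: I / I_ref = 98226411300
Compute log10: log10(98226411300) = 10.992228
Multiply: SIL = 10 * 10.992228 = 109.92

109.92 dB


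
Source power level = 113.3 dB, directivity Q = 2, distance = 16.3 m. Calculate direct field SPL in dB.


Given values:
  Lw = 113.3 dB, Q = 2, r = 16.3 m
Formula: SPL = Lw + 10 * log10(Q / (4 * pi * r^2))
Compute 4 * pi * r^2 = 4 * pi * 16.3^2 = 3338.759
Compute Q / denom = 2 / 3338.759 = 0.00059902
Compute 10 * log10(0.00059902) = -32.2256
SPL = 113.3 + (-32.2256) = 81.07

81.07 dB


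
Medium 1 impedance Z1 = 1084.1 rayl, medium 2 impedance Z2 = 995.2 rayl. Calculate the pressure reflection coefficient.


Given values:
  Z1 = 1084.1 rayl, Z2 = 995.2 rayl
Formula: R = (Z2 - Z1) / (Z2 + Z1)
Numerator: Z2 - Z1 = 995.2 - 1084.1 = -88.9
Denominator: Z2 + Z1 = 995.2 + 1084.1 = 2079.3
R = -88.9 / 2079.3 = -0.0428

-0.0428


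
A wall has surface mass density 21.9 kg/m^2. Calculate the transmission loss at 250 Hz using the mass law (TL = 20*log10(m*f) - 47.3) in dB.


Given values:
  m = 21.9 kg/m^2, f = 250 Hz
Formula: TL = 20 * log10(m * f) - 47.3
Compute m * f = 21.9 * 250 = 5475.0
Compute log10(5475.0) = 3.738384
Compute 20 * 3.738384 = 74.7677
TL = 74.7677 - 47.3 = 27.47

27.47 dB


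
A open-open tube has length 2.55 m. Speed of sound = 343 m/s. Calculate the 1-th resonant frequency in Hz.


Given values:
  Tube type: open-open, L = 2.55 m, c = 343 m/s, n = 1
Formula: f_n = n * c / (2 * L)
Compute 2 * L = 2 * 2.55 = 5.1
f = 1 * 343 / 5.1
f = 67.25

67.25 Hz


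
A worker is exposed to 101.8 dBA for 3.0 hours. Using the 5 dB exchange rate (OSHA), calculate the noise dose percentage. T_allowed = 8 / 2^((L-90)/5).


Given values:
  L = 101.8 dBA, T = 3.0 hours
Formula: T_allowed = 8 / 2^((L - 90) / 5)
Compute exponent: (101.8 - 90) / 5 = 2.36
Compute 2^(2.36) = 5.133704
T_allowed = 8 / 5.133704 = 1.558329 hours
Dose = (T / T_allowed) * 100
Dose = (3.0 / 1.558329) * 100 = 192.51

192.51 %


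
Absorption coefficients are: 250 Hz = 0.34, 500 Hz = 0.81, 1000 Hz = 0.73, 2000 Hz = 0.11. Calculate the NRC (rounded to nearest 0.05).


Given values:
  a_250 = 0.34, a_500 = 0.81
  a_1000 = 0.73, a_2000 = 0.11
Formula: NRC = (a250 + a500 + a1000 + a2000) / 4
Sum = 0.34 + 0.81 + 0.73 + 0.11 = 1.99
NRC = 1.99 / 4 = 0.4975
Rounded to nearest 0.05: 0.5

0.5


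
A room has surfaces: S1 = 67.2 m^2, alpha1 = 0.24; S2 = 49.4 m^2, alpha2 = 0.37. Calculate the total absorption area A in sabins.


Given surfaces:
  Surface 1: 67.2 * 0.24 = 16.128
  Surface 2: 49.4 * 0.37 = 18.278
Formula: A = sum(Si * alpha_i)
A = 16.128 + 18.278
A = 34.41

34.41 sabins


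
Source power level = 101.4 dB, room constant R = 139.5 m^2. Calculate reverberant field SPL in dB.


Given values:
  Lw = 101.4 dB, R = 139.5 m^2
Formula: SPL = Lw + 10 * log10(4 / R)
Compute 4 / R = 4 / 139.5 = 0.028674
Compute 10 * log10(0.028674) = -15.4251
SPL = 101.4 + (-15.4251) = 85.97

85.97 dB


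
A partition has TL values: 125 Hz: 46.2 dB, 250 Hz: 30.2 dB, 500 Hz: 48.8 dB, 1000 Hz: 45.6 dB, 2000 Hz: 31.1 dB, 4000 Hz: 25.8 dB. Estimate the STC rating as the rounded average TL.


Given TL values at each frequency:
  125 Hz: 46.2 dB
  250 Hz: 30.2 dB
  500 Hz: 48.8 dB
  1000 Hz: 45.6 dB
  2000 Hz: 31.1 dB
  4000 Hz: 25.8 dB
Formula: STC ~ round(average of TL values)
Sum = 46.2 + 30.2 + 48.8 + 45.6 + 31.1 + 25.8 = 227.7
Average = 227.7 / 6 = 37.95
Rounded: 38

38


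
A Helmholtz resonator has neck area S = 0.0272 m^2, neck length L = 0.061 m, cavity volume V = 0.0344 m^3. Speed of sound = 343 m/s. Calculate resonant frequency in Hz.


Given values:
  S = 0.0272 m^2, L = 0.061 m, V = 0.0344 m^3, c = 343 m/s
Formula: f = (c / (2*pi)) * sqrt(S / (V * L))
Compute V * L = 0.0344 * 0.061 = 0.0020984
Compute S / (V * L) = 0.0272 / 0.0020984 = 12.9623
Compute sqrt(12.9623) = 3.600319
Compute c / (2*pi) = 343 / 6.283185 = 54.590148
f = 54.590148 * 3.600319 = 196.54

196.54 Hz


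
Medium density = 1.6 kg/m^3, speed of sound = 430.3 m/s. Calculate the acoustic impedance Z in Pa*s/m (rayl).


Given values:
  rho = 1.6 kg/m^3
  c = 430.3 m/s
Formula: Z = rho * c
Z = 1.6 * 430.3
Z = 688.48

688.48 rayl


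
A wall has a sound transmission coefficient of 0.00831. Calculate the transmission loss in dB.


Given values:
  tau = 0.00831
Formula: TL = 10 * log10(1 / tau)
Compute 1 / tau = 1 / 0.00831 = 120.3369
Compute log10(120.3369) = 2.080399
TL = 10 * 2.080399 = 20.8

20.8 dB


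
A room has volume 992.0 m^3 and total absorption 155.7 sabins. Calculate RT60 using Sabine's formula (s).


Given values:
  V = 992.0 m^3
  A = 155.7 sabins
Formula: RT60 = 0.161 * V / A
Numerator: 0.161 * 992.0 = 159.712
RT60 = 159.712 / 155.7 = 1.026

1.026 s


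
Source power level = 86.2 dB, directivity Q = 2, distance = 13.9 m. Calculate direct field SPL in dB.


Given values:
  Lw = 86.2 dB, Q = 2, r = 13.9 m
Formula: SPL = Lw + 10 * log10(Q / (4 * pi * r^2))
Compute 4 * pi * r^2 = 4 * pi * 13.9^2 = 2427.9485
Compute Q / denom = 2 / 2427.9485 = 0.00082374
Compute 10 * log10(0.00082374) = -30.8421
SPL = 86.2 + (-30.8421) = 55.36

55.36 dB


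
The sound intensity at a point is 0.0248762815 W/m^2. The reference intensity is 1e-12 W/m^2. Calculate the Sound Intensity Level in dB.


Given values:
  I = 0.0248762815 W/m^2
  I_ref = 1e-12 W/m^2
Formula: SIL = 10 * log10(I / I_ref)
Compute ratio: I / I_ref = 24876281500
Compute log10: log10(24876281500) = 10.395785
Multiply: SIL = 10 * 10.395785 = 103.96

103.96 dB


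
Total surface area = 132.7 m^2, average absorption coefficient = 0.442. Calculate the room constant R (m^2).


Given values:
  S = 132.7 m^2, alpha = 0.442
Formula: R = S * alpha / (1 - alpha)
Numerator: 132.7 * 0.442 = 58.6534
Denominator: 1 - 0.442 = 0.558
R = 58.6534 / 0.558 = 105.11

105.11 m^2


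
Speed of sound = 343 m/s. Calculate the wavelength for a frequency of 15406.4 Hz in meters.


Given values:
  c = 343 m/s, f = 15406.4 Hz
Formula: lambda = c / f
lambda = 343 / 15406.4
lambda = 0.0223

0.0223 m


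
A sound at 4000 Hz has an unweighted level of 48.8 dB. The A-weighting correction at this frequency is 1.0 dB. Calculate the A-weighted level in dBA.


Given values:
  SPL = 48.8 dB
  A-weighting at 4000 Hz = 1.0 dB
Formula: L_A = SPL + A_weight
L_A = 48.8 + (1.0)
L_A = 49.8

49.8 dBA


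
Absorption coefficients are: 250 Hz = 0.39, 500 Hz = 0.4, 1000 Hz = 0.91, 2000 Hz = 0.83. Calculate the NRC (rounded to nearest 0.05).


Given values:
  a_250 = 0.39, a_500 = 0.4
  a_1000 = 0.91, a_2000 = 0.83
Formula: NRC = (a250 + a500 + a1000 + a2000) / 4
Sum = 0.39 + 0.4 + 0.91 + 0.83 = 2.53
NRC = 2.53 / 4 = 0.6325
Rounded to nearest 0.05: 0.65

0.65


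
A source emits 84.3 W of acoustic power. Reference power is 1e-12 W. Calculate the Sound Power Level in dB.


Given values:
  W = 84.3 W
  W_ref = 1e-12 W
Formula: SWL = 10 * log10(W / W_ref)
Compute ratio: W / W_ref = 84300000000000
Compute log10: log10(84300000000000) = 13.925828
Multiply: SWL = 10 * 13.925828 = 139.26

139.26 dB


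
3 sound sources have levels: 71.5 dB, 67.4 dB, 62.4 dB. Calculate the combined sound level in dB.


Formula: L_total = 10 * log10( sum(10^(Li/10)) )
  Source 1: 10^(71.5/10) = 14125375.4462
  Source 2: 10^(67.4/10) = 5495408.7386
  Source 3: 10^(62.4/10) = 1737800.8287
Sum of linear values = 21358585.0135
L_total = 10 * log10(21358585.0135) = 73.3

73.3 dB


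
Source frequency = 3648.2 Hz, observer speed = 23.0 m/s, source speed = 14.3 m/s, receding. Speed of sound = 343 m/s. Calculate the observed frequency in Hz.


Given values:
  f_s = 3648.2 Hz, v_o = 23.0 m/s, v_s = 14.3 m/s
  Direction: receding
Formula: f_o = f_s * (c - v_o) / (c + v_s)
Numerator: c - v_o = 343 - 23.0 = 320.0
Denominator: c + v_s = 343 + 14.3 = 357.3
f_o = 3648.2 * 320.0 / 357.3 = 3267.35

3267.35 Hz


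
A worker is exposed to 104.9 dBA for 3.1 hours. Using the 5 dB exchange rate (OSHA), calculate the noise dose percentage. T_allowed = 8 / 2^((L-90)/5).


Given values:
  L = 104.9 dBA, T = 3.1 hours
Formula: T_allowed = 8 / 2^((L - 90) / 5)
Compute exponent: (104.9 - 90) / 5 = 2.98
Compute 2^(2.98) = 7.889862
T_allowed = 8 / 7.889862 = 1.013959 hours
Dose = (T / T_allowed) * 100
Dose = (3.1 / 1.013959) * 100 = 305.73

305.73 %


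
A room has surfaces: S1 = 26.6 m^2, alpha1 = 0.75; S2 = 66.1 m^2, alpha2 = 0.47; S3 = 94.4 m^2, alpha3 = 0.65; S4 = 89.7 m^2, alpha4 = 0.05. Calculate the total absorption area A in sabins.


Given surfaces:
  Surface 1: 26.6 * 0.75 = 19.95
  Surface 2: 66.1 * 0.47 = 31.067
  Surface 3: 94.4 * 0.65 = 61.36
  Surface 4: 89.7 * 0.05 = 4.485
Formula: A = sum(Si * alpha_i)
A = 19.95 + 31.067 + 61.36 + 4.485
A = 116.86

116.86 sabins


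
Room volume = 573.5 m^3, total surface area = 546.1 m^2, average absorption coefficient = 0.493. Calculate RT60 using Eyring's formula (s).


Given values:
  V = 573.5 m^3, S = 546.1 m^2, alpha = 0.493
Formula: RT60 = 0.161 * V / (-S * ln(1 - alpha))
Compute ln(1 - 0.493) = ln(0.507) = -0.679244
Denominator: -546.1 * -0.679244 = 370.9351
Numerator: 0.161 * 573.5 = 92.3335
RT60 = 92.3335 / 370.9351 = 0.249

0.249 s


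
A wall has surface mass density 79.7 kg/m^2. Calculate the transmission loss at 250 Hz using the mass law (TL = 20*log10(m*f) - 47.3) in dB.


Given values:
  m = 79.7 kg/m^2, f = 250 Hz
Formula: TL = 20 * log10(m * f) - 47.3
Compute m * f = 79.7 * 250 = 19925.0
Compute log10(19925.0) = 4.299398
Compute 20 * 4.299398 = 85.988
TL = 85.988 - 47.3 = 38.69

38.69 dB


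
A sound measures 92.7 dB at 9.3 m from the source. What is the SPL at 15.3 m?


Given values:
  SPL1 = 92.7 dB, r1 = 9.3 m, r2 = 15.3 m
Formula: SPL2 = SPL1 - 20 * log10(r2 / r1)
Compute ratio: r2 / r1 = 15.3 / 9.3 = 1.6452
Compute log10: log10(1.6452) = 0.216219
Compute drop: 20 * 0.216219 = 4.3244
SPL2 = 92.7 - 4.3244 = 88.38

88.38 dB


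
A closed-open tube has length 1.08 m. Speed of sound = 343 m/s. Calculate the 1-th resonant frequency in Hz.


Given values:
  Tube type: closed-open, L = 1.08 m, c = 343 m/s, n = 1
Formula: f_n = (2n - 1) * c / (4 * L)
Compute 2n - 1 = 2*1 - 1 = 1
Compute 4 * L = 4 * 1.08 = 4.32
f = 1 * 343 / 4.32
f = 79.4

79.4 Hz


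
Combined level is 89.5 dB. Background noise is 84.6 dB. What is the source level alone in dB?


Given values:
  L_total = 89.5 dB, L_bg = 84.6 dB
Formula: L_source = 10 * log10(10^(L_total/10) - 10^(L_bg/10))
Convert to linear:
  10^(89.5/10) = 891250938.1337
  10^(84.6/10) = 288403150.3127
Difference: 891250938.1337 - 288403150.3127 = 602847787.821
L_source = 10 * log10(602847787.821) = 87.8

87.8 dB


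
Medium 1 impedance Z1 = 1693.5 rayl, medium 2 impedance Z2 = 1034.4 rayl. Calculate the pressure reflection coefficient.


Given values:
  Z1 = 1693.5 rayl, Z2 = 1034.4 rayl
Formula: R = (Z2 - Z1) / (Z2 + Z1)
Numerator: Z2 - Z1 = 1034.4 - 1693.5 = -659.1
Denominator: Z2 + Z1 = 1034.4 + 1693.5 = 2727.9
R = -659.1 / 2727.9 = -0.2416

-0.2416


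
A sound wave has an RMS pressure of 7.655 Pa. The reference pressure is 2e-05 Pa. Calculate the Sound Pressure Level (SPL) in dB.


Given values:
  p = 7.655 Pa
  p_ref = 2e-05 Pa
Formula: SPL = 20 * log10(p / p_ref)
Compute ratio: p / p_ref = 7.655 / 2e-05 = 382750
Compute log10: log10(382750) = 5.582915
Multiply: SPL = 20 * 5.582915 = 111.66

111.66 dB


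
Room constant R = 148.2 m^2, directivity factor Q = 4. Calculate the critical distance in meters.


Given values:
  R = 148.2 m^2, Q = 4
Formula: d_c = 0.141 * sqrt(Q * R)
Compute Q * R = 4 * 148.2 = 592.8
Compute sqrt(592.8) = 24.3475
d_c = 0.141 * 24.3475 = 3.433

3.433 m


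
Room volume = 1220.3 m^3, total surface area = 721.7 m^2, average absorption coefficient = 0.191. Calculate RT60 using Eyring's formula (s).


Given values:
  V = 1220.3 m^3, S = 721.7 m^2, alpha = 0.191
Formula: RT60 = 0.161 * V / (-S * ln(1 - alpha))
Compute ln(1 - 0.191) = ln(0.809) = -0.211956
Denominator: -721.7 * -0.211956 = 152.9686
Numerator: 0.161 * 1220.3 = 196.4683
RT60 = 196.4683 / 152.9686 = 1.284

1.284 s


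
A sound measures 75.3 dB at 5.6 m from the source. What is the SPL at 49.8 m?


Given values:
  SPL1 = 75.3 dB, r1 = 5.6 m, r2 = 49.8 m
Formula: SPL2 = SPL1 - 20 * log10(r2 / r1)
Compute ratio: r2 / r1 = 49.8 / 5.6 = 8.8929
Compute log10: log10(8.8929) = 0.949043
Compute drop: 20 * 0.949043 = 18.9809
SPL2 = 75.3 - 18.9809 = 56.32

56.32 dB


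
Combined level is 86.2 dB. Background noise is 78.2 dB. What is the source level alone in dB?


Given values:
  L_total = 86.2 dB, L_bg = 78.2 dB
Formula: L_source = 10 * log10(10^(L_total/10) - 10^(L_bg/10))
Convert to linear:
  10^(86.2/10) = 416869383.4703
  10^(78.2/10) = 66069344.8008
Difference: 416869383.4703 - 66069344.8008 = 350800038.6695
L_source = 10 * log10(350800038.6695) = 85.45

85.45 dB


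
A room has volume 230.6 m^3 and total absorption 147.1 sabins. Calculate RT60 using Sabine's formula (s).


Given values:
  V = 230.6 m^3
  A = 147.1 sabins
Formula: RT60 = 0.161 * V / A
Numerator: 0.161 * 230.6 = 37.1266
RT60 = 37.1266 / 147.1 = 0.252

0.252 s


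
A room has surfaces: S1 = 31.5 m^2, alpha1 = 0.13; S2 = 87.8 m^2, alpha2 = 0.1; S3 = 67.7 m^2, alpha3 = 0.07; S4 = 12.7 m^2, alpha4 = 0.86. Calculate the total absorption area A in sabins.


Given surfaces:
  Surface 1: 31.5 * 0.13 = 4.095
  Surface 2: 87.8 * 0.1 = 8.78
  Surface 3: 67.7 * 0.07 = 4.739
  Surface 4: 12.7 * 0.86 = 10.922
Formula: A = sum(Si * alpha_i)
A = 4.095 + 8.78 + 4.739 + 10.922
A = 28.54

28.54 sabins


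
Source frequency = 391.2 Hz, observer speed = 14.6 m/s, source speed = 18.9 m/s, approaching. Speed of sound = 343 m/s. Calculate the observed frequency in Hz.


Given values:
  f_s = 391.2 Hz, v_o = 14.6 m/s, v_s = 18.9 m/s
  Direction: approaching
Formula: f_o = f_s * (c + v_o) / (c - v_s)
Numerator: c + v_o = 343 + 14.6 = 357.6
Denominator: c - v_s = 343 - 18.9 = 324.1
f_o = 391.2 * 357.6 / 324.1 = 431.64

431.64 Hz


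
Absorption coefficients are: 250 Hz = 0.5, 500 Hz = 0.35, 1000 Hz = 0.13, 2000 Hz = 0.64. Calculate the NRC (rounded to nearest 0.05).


Given values:
  a_250 = 0.5, a_500 = 0.35
  a_1000 = 0.13, a_2000 = 0.64
Formula: NRC = (a250 + a500 + a1000 + a2000) / 4
Sum = 0.5 + 0.35 + 0.13 + 0.64 = 1.62
NRC = 1.62 / 4 = 0.405
Rounded to nearest 0.05: 0.4

0.4


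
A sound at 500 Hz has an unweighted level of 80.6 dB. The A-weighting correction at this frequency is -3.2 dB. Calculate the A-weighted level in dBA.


Given values:
  SPL = 80.6 dB
  A-weighting at 500 Hz = -3.2 dB
Formula: L_A = SPL + A_weight
L_A = 80.6 + (-3.2)
L_A = 77.4

77.4 dBA


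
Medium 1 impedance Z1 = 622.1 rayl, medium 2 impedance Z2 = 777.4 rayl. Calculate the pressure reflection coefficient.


Given values:
  Z1 = 622.1 rayl, Z2 = 777.4 rayl
Formula: R = (Z2 - Z1) / (Z2 + Z1)
Numerator: Z2 - Z1 = 777.4 - 622.1 = 155.3
Denominator: Z2 + Z1 = 777.4 + 622.1 = 1399.5
R = 155.3 / 1399.5 = 0.111

0.111


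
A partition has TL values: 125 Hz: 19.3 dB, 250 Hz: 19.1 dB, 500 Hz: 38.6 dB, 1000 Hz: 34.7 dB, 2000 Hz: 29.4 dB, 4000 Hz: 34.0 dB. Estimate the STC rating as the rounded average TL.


Given TL values at each frequency:
  125 Hz: 19.3 dB
  250 Hz: 19.1 dB
  500 Hz: 38.6 dB
  1000 Hz: 34.7 dB
  2000 Hz: 29.4 dB
  4000 Hz: 34.0 dB
Formula: STC ~ round(average of TL values)
Sum = 19.3 + 19.1 + 38.6 + 34.7 + 29.4 + 34.0 = 175.1
Average = 175.1 / 6 = 29.18
Rounded: 29

29


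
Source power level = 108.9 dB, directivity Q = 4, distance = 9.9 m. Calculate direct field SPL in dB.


Given values:
  Lw = 108.9 dB, Q = 4, r = 9.9 m
Formula: SPL = Lw + 10 * log10(Q / (4 * pi * r^2))
Compute 4 * pi * r^2 = 4 * pi * 9.9^2 = 1231.63
Compute Q / denom = 4 / 1231.63 = 0.00324773
Compute 10 * log10(0.00324773) = -24.8842
SPL = 108.9 + (-24.8842) = 84.02

84.02 dB


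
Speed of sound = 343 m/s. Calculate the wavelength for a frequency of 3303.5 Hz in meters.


Given values:
  c = 343 m/s, f = 3303.5 Hz
Formula: lambda = c / f
lambda = 343 / 3303.5
lambda = 0.1038

0.1038 m


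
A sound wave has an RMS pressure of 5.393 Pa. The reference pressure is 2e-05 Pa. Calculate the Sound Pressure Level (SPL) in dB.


Given values:
  p = 5.393 Pa
  p_ref = 2e-05 Pa
Formula: SPL = 20 * log10(p / p_ref)
Compute ratio: p / p_ref = 5.393 / 2e-05 = 269650
Compute log10: log10(269650) = 5.4308
Multiply: SPL = 20 * 5.4308 = 108.62

108.62 dB


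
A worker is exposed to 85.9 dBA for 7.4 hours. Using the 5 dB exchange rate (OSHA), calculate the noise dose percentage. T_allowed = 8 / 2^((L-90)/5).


Given values:
  L = 85.9 dBA, T = 7.4 hours
Formula: T_allowed = 8 / 2^((L - 90) / 5)
Compute exponent: (85.9 - 90) / 5 = -0.82
Compute 2^(-0.82) = 0.566442
T_allowed = 8 / 0.566442 = 14.123247 hours
Dose = (T / T_allowed) * 100
Dose = (7.4 / 14.123247) * 100 = 52.4

52.4 %


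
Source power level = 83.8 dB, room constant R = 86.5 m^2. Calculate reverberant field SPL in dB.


Given values:
  Lw = 83.8 dB, R = 86.5 m^2
Formula: SPL = Lw + 10 * log10(4 / R)
Compute 4 / R = 4 / 86.5 = 0.046243
Compute 10 * log10(0.046243) = -13.3495
SPL = 83.8 + (-13.3495) = 70.45

70.45 dB


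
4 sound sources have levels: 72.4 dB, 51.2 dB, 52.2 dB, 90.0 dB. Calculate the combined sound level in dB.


Formula: L_total = 10 * log10( sum(10^(Li/10)) )
  Source 1: 10^(72.4/10) = 17378008.2875
  Source 2: 10^(51.2/10) = 131825.6739
  Source 3: 10^(52.2/10) = 165958.6907
  Source 4: 10^(90.0/10) = 1000000000.0
Sum of linear values = 1017675792.6521
L_total = 10 * log10(1017675792.6521) = 90.08

90.08 dB


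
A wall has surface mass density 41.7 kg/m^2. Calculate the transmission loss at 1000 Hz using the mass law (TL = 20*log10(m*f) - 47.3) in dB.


Given values:
  m = 41.7 kg/m^2, f = 1000 Hz
Formula: TL = 20 * log10(m * f) - 47.3
Compute m * f = 41.7 * 1000 = 41700.0
Compute log10(41700.0) = 4.620136
Compute 20 * 4.620136 = 92.4027
TL = 92.4027 - 47.3 = 45.1

45.1 dB


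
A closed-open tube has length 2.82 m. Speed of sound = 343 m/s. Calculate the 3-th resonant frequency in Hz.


Given values:
  Tube type: closed-open, L = 2.82 m, c = 343 m/s, n = 3
Formula: f_n = (2n - 1) * c / (4 * L)
Compute 2n - 1 = 2*3 - 1 = 5
Compute 4 * L = 4 * 2.82 = 11.28
f = 5 * 343 / 11.28
f = 152.04

152.04 Hz


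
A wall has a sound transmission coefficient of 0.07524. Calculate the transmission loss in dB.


Given values:
  tau = 0.07524
Formula: TL = 10 * log10(1 / tau)
Compute 1 / tau = 1 / 0.07524 = 13.2908
Compute log10(13.2908) = 1.123551
TL = 10 * 1.123551 = 11.24

11.24 dB


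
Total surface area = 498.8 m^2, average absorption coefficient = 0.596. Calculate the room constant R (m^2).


Given values:
  S = 498.8 m^2, alpha = 0.596
Formula: R = S * alpha / (1 - alpha)
Numerator: 498.8 * 0.596 = 297.2848
Denominator: 1 - 0.596 = 0.404
R = 297.2848 / 0.404 = 735.85

735.85 m^2


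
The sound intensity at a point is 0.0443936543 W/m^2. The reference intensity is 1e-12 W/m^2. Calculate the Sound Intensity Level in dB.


Given values:
  I = 0.0443936543 W/m^2
  I_ref = 1e-12 W/m^2
Formula: SIL = 10 * log10(I / I_ref)
Compute ratio: I / I_ref = 44393654300
Compute log10: log10(44393654300) = 10.647321
Multiply: SIL = 10 * 10.647321 = 106.47

106.47 dB


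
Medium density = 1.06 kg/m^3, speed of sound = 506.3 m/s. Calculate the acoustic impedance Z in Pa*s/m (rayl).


Given values:
  rho = 1.06 kg/m^3
  c = 506.3 m/s
Formula: Z = rho * c
Z = 1.06 * 506.3
Z = 536.68

536.68 rayl


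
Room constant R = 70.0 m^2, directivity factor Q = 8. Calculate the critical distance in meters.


Given values:
  R = 70.0 m^2, Q = 8
Formula: d_c = 0.141 * sqrt(Q * R)
Compute Q * R = 8 * 70.0 = 560.0
Compute sqrt(560.0) = 23.6643
d_c = 0.141 * 23.6643 = 3.337

3.337 m


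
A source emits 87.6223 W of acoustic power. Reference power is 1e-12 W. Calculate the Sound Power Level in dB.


Given values:
  W = 87.6223 W
  W_ref = 1e-12 W
Formula: SWL = 10 * log10(W / W_ref)
Compute ratio: W / W_ref = 87622300000000
Compute log10: log10(87622300000000) = 13.942615
Multiply: SWL = 10 * 13.942615 = 139.43

139.43 dB


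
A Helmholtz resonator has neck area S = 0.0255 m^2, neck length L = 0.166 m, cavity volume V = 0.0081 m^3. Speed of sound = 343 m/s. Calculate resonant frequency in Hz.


Given values:
  S = 0.0255 m^2, L = 0.166 m, V = 0.0081 m^3, c = 343 m/s
Formula: f = (c / (2*pi)) * sqrt(S / (V * L))
Compute V * L = 0.0081 * 0.166 = 0.0013446
Compute S / (V * L) = 0.0255 / 0.0013446 = 18.9647
Compute sqrt(18.9647) = 4.354848
Compute c / (2*pi) = 343 / 6.283185 = 54.590148
f = 54.590148 * 4.354848 = 237.73

237.73 Hz


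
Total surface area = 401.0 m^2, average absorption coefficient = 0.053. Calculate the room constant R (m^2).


Given values:
  S = 401.0 m^2, alpha = 0.053
Formula: R = S * alpha / (1 - alpha)
Numerator: 401.0 * 0.053 = 21.253
Denominator: 1 - 0.053 = 0.947
R = 21.253 / 0.947 = 22.44

22.44 m^2


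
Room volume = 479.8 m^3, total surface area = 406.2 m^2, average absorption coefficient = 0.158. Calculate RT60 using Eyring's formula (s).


Given values:
  V = 479.8 m^3, S = 406.2 m^2, alpha = 0.158
Formula: RT60 = 0.161 * V / (-S * ln(1 - alpha))
Compute ln(1 - 0.158) = ln(0.842) = -0.171975
Denominator: -406.2 * -0.171975 = 69.8562
Numerator: 0.161 * 479.8 = 77.2478
RT60 = 77.2478 / 69.8562 = 1.106

1.106 s


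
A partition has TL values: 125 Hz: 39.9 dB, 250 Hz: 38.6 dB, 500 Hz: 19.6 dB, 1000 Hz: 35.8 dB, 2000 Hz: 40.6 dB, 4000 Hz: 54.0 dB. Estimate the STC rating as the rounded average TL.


Given TL values at each frequency:
  125 Hz: 39.9 dB
  250 Hz: 38.6 dB
  500 Hz: 19.6 dB
  1000 Hz: 35.8 dB
  2000 Hz: 40.6 dB
  4000 Hz: 54.0 dB
Formula: STC ~ round(average of TL values)
Sum = 39.9 + 38.6 + 19.6 + 35.8 + 40.6 + 54.0 = 228.5
Average = 228.5 / 6 = 38.08
Rounded: 38

38


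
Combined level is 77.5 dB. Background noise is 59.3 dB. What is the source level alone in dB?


Given values:
  L_total = 77.5 dB, L_bg = 59.3 dB
Formula: L_source = 10 * log10(10^(L_total/10) - 10^(L_bg/10))
Convert to linear:
  10^(77.5/10) = 56234132.519
  10^(59.3/10) = 851138.0382
Difference: 56234132.519 - 851138.0382 = 55382994.4808
L_source = 10 * log10(55382994.4808) = 77.43

77.43 dB


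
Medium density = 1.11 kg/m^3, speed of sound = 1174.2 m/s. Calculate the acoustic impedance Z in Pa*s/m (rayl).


Given values:
  rho = 1.11 kg/m^3
  c = 1174.2 m/s
Formula: Z = rho * c
Z = 1.11 * 1174.2
Z = 1303.36

1303.36 rayl


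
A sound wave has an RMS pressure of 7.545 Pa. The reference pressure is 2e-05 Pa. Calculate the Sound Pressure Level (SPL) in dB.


Given values:
  p = 7.545 Pa
  p_ref = 2e-05 Pa
Formula: SPL = 20 * log10(p / p_ref)
Compute ratio: p / p_ref = 7.545 / 2e-05 = 377250
Compute log10: log10(377250) = 5.576629
Multiply: SPL = 20 * 5.576629 = 111.53

111.53 dB


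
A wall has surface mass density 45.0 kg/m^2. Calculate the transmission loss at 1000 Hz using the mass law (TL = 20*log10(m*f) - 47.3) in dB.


Given values:
  m = 45.0 kg/m^2, f = 1000 Hz
Formula: TL = 20 * log10(m * f) - 47.3
Compute m * f = 45.0 * 1000 = 45000.0
Compute log10(45000.0) = 4.653213
Compute 20 * 4.653213 = 93.0643
TL = 93.0643 - 47.3 = 45.76

45.76 dB


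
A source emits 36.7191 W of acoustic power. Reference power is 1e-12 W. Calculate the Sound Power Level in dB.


Given values:
  W = 36.7191 W
  W_ref = 1e-12 W
Formula: SWL = 10 * log10(W / W_ref)
Compute ratio: W / W_ref = 36719100000000
Compute log10: log10(36719100000000) = 13.564892
Multiply: SWL = 10 * 13.564892 = 135.65

135.65 dB


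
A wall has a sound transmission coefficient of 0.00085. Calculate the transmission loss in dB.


Given values:
  tau = 0.00085
Formula: TL = 10 * log10(1 / tau)
Compute 1 / tau = 1 / 0.00085 = 1176.4706
Compute log10(1176.4706) = 3.070581
TL = 10 * 3.070581 = 30.71

30.71 dB


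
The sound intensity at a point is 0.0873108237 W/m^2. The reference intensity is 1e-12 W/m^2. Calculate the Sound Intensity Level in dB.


Given values:
  I = 0.0873108237 W/m^2
  I_ref = 1e-12 W/m^2
Formula: SIL = 10 * log10(I / I_ref)
Compute ratio: I / I_ref = 87310823700
Compute log10: log10(87310823700) = 10.941068
Multiply: SIL = 10 * 10.941068 = 109.41

109.41 dB


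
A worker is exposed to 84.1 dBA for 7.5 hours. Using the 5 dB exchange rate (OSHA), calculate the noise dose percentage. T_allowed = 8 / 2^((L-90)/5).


Given values:
  L = 84.1 dBA, T = 7.5 hours
Formula: T_allowed = 8 / 2^((L - 90) / 5)
Compute exponent: (84.1 - 90) / 5 = -1.18
Compute 2^(-1.18) = 0.441351
T_allowed = 8 / 0.441351 = 18.126163 hours
Dose = (T / T_allowed) * 100
Dose = (7.5 / 18.126163) * 100 = 41.38

41.38 %


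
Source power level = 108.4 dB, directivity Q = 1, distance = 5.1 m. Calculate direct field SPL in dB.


Given values:
  Lw = 108.4 dB, Q = 1, r = 5.1 m
Formula: SPL = Lw + 10 * log10(Q / (4 * pi * r^2))
Compute 4 * pi * r^2 = 4 * pi * 5.1^2 = 326.8513
Compute Q / denom = 1 / 326.8513 = 0.0030595
Compute 10 * log10(0.0030595) = -25.1435
SPL = 108.4 + (-25.1435) = 83.26

83.26 dB


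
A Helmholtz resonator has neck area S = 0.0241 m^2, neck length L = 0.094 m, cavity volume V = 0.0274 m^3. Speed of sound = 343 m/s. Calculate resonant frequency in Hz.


Given values:
  S = 0.0241 m^2, L = 0.094 m, V = 0.0274 m^3, c = 343 m/s
Formula: f = (c / (2*pi)) * sqrt(S / (V * L))
Compute V * L = 0.0274 * 0.094 = 0.0025756
Compute S / (V * L) = 0.0241 / 0.0025756 = 9.357
Compute sqrt(9.357) = 3.058921
Compute c / (2*pi) = 343 / 6.283185 = 54.590148
f = 54.590148 * 3.058921 = 166.99

166.99 Hz


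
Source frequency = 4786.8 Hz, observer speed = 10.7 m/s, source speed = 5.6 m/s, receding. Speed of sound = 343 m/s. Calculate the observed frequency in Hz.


Given values:
  f_s = 4786.8 Hz, v_o = 10.7 m/s, v_s = 5.6 m/s
  Direction: receding
Formula: f_o = f_s * (c - v_o) / (c + v_s)
Numerator: c - v_o = 343 - 10.7 = 332.3
Denominator: c + v_s = 343 + 5.6 = 348.6
f_o = 4786.8 * 332.3 / 348.6 = 4562.98

4562.98 Hz


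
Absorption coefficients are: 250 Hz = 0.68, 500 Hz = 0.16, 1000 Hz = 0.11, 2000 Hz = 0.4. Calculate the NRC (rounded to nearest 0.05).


Given values:
  a_250 = 0.68, a_500 = 0.16
  a_1000 = 0.11, a_2000 = 0.4
Formula: NRC = (a250 + a500 + a1000 + a2000) / 4
Sum = 0.68 + 0.16 + 0.11 + 0.4 = 1.35
NRC = 1.35 / 4 = 0.3375
Rounded to nearest 0.05: 0.35

0.35


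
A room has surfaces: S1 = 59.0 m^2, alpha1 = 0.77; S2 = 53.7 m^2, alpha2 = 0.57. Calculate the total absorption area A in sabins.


Given surfaces:
  Surface 1: 59.0 * 0.77 = 45.43
  Surface 2: 53.7 * 0.57 = 30.609
Formula: A = sum(Si * alpha_i)
A = 45.43 + 30.609
A = 76.04

76.04 sabins


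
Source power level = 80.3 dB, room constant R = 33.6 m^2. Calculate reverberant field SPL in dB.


Given values:
  Lw = 80.3 dB, R = 33.6 m^2
Formula: SPL = Lw + 10 * log10(4 / R)
Compute 4 / R = 4 / 33.6 = 0.119048
Compute 10 * log10(0.119048) = -9.2428
SPL = 80.3 + (-9.2428) = 71.06

71.06 dB


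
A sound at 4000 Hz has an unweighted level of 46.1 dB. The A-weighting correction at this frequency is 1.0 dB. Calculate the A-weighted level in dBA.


Given values:
  SPL = 46.1 dB
  A-weighting at 4000 Hz = 1.0 dB
Formula: L_A = SPL + A_weight
L_A = 46.1 + (1.0)
L_A = 47.1

47.1 dBA


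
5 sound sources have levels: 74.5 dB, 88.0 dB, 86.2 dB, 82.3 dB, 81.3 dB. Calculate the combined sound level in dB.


Formula: L_total = 10 * log10( sum(10^(Li/10)) )
  Source 1: 10^(74.5/10) = 28183829.3126
  Source 2: 10^(88.0/10) = 630957344.4802
  Source 3: 10^(86.2/10) = 416869383.4703
  Source 4: 10^(82.3/10) = 169824365.2462
  Source 5: 10^(81.3/10) = 134896288.2592
Sum of linear values = 1380731210.7685
L_total = 10 * log10(1380731210.7685) = 91.4

91.4 dB


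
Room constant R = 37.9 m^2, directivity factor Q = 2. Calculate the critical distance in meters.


Given values:
  R = 37.9 m^2, Q = 2
Formula: d_c = 0.141 * sqrt(Q * R)
Compute Q * R = 2 * 37.9 = 75.8
Compute sqrt(75.8) = 8.7063
d_c = 0.141 * 8.7063 = 1.228

1.228 m


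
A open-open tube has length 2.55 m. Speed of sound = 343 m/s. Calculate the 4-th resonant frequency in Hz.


Given values:
  Tube type: open-open, L = 2.55 m, c = 343 m/s, n = 4
Formula: f_n = n * c / (2 * L)
Compute 2 * L = 2 * 2.55 = 5.1
f = 4 * 343 / 5.1
f = 269.02

269.02 Hz


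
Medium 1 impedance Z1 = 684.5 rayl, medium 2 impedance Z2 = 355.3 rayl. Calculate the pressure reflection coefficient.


Given values:
  Z1 = 684.5 rayl, Z2 = 355.3 rayl
Formula: R = (Z2 - Z1) / (Z2 + Z1)
Numerator: Z2 - Z1 = 355.3 - 684.5 = -329.2
Denominator: Z2 + Z1 = 355.3 + 684.5 = 1039.8
R = -329.2 / 1039.8 = -0.3166

-0.3166


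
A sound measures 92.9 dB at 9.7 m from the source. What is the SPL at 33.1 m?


Given values:
  SPL1 = 92.9 dB, r1 = 9.7 m, r2 = 33.1 m
Formula: SPL2 = SPL1 - 20 * log10(r2 / r1)
Compute ratio: r2 / r1 = 33.1 / 9.7 = 3.4124
Compute log10: log10(3.4124) = 0.53306
Compute drop: 20 * 0.53306 = 10.6612
SPL2 = 92.9 - 10.6612 = 82.24

82.24 dB


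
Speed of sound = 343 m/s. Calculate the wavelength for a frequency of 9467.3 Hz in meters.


Given values:
  c = 343 m/s, f = 9467.3 Hz
Formula: lambda = c / f
lambda = 343 / 9467.3
lambda = 0.0362

0.0362 m


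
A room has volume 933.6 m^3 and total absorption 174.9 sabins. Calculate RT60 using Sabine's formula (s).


Given values:
  V = 933.6 m^3
  A = 174.9 sabins
Formula: RT60 = 0.161 * V / A
Numerator: 0.161 * 933.6 = 150.3096
RT60 = 150.3096 / 174.9 = 0.859

0.859 s


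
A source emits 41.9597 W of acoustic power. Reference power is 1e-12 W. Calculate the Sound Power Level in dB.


Given values:
  W = 41.9597 W
  W_ref = 1e-12 W
Formula: SWL = 10 * log10(W / W_ref)
Compute ratio: W / W_ref = 41959700000000
Compute log10: log10(41959700000000) = 13.622832
Multiply: SWL = 10 * 13.622832 = 136.23

136.23 dB


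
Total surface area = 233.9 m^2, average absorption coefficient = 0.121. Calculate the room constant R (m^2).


Given values:
  S = 233.9 m^2, alpha = 0.121
Formula: R = S * alpha / (1 - alpha)
Numerator: 233.9 * 0.121 = 28.3019
Denominator: 1 - 0.121 = 0.879
R = 28.3019 / 0.879 = 32.2

32.2 m^2


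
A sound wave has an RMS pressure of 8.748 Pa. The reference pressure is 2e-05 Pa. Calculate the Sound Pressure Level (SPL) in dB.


Given values:
  p = 8.748 Pa
  p_ref = 2e-05 Pa
Formula: SPL = 20 * log10(p / p_ref)
Compute ratio: p / p_ref = 8.748 / 2e-05 = 437400
Compute log10: log10(437400) = 5.640879
Multiply: SPL = 20 * 5.640879 = 112.82

112.82 dB


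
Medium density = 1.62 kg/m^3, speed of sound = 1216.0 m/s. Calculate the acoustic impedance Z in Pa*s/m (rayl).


Given values:
  rho = 1.62 kg/m^3
  c = 1216.0 m/s
Formula: Z = rho * c
Z = 1.62 * 1216.0
Z = 1969.92

1969.92 rayl


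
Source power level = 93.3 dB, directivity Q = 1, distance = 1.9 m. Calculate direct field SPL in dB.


Given values:
  Lw = 93.3 dB, Q = 1, r = 1.9 m
Formula: SPL = Lw + 10 * log10(Q / (4 * pi * r^2))
Compute 4 * pi * r^2 = 4 * pi * 1.9^2 = 45.3646
Compute Q / denom = 1 / 45.3646 = 0.02204362
Compute 10 * log10(0.02204362) = -16.5672
SPL = 93.3 + (-16.5672) = 76.73

76.73 dB


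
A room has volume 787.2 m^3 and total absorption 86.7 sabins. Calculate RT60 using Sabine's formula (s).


Given values:
  V = 787.2 m^3
  A = 86.7 sabins
Formula: RT60 = 0.161 * V / A
Numerator: 0.161 * 787.2 = 126.7392
RT60 = 126.7392 / 86.7 = 1.462

1.462 s


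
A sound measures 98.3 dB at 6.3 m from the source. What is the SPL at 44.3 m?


Given values:
  SPL1 = 98.3 dB, r1 = 6.3 m, r2 = 44.3 m
Formula: SPL2 = SPL1 - 20 * log10(r2 / r1)
Compute ratio: r2 / r1 = 44.3 / 6.3 = 7.0317
Compute log10: log10(7.0317) = 0.84706
Compute drop: 20 * 0.84706 = 16.9412
SPL2 = 98.3 - 16.9412 = 81.36

81.36 dB


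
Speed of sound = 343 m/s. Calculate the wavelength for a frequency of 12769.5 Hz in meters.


Given values:
  c = 343 m/s, f = 12769.5 Hz
Formula: lambda = c / f
lambda = 343 / 12769.5
lambda = 0.0269

0.0269 m


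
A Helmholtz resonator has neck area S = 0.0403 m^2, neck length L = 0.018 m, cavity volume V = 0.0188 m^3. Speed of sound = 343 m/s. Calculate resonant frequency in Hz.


Given values:
  S = 0.0403 m^2, L = 0.018 m, V = 0.0188 m^3, c = 343 m/s
Formula: f = (c / (2*pi)) * sqrt(S / (V * L))
Compute V * L = 0.0188 * 0.018 = 0.0003384
Compute S / (V * L) = 0.0403 / 0.0003384 = 119.0898
Compute sqrt(119.0898) = 10.912827
Compute c / (2*pi) = 343 / 6.283185 = 54.590148
f = 54.590148 * 10.912827 = 595.73

595.73 Hz


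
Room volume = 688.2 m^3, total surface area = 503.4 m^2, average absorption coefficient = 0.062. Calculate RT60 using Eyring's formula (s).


Given values:
  V = 688.2 m^3, S = 503.4 m^2, alpha = 0.062
Formula: RT60 = 0.161 * V / (-S * ln(1 - alpha))
Compute ln(1 - 0.062) = ln(0.938) = -0.064005
Denominator: -503.4 * -0.064005 = 32.2201
Numerator: 0.161 * 688.2 = 110.8002
RT60 = 110.8002 / 32.2201 = 3.439

3.439 s


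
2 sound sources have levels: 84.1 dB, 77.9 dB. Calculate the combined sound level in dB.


Formula: L_total = 10 * log10( sum(10^(Li/10)) )
  Source 1: 10^(84.1/10) = 257039578.2769
  Source 2: 10^(77.9/10) = 61659500.1861
Sum of linear values = 318699078.463
L_total = 10 * log10(318699078.463) = 85.03

85.03 dB


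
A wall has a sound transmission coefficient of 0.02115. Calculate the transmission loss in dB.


Given values:
  tau = 0.02115
Formula: TL = 10 * log10(1 / tau)
Compute 1 / tau = 1 / 0.02115 = 47.2813
Compute log10(47.2813) = 1.674689
TL = 10 * 1.674689 = 16.75

16.75 dB


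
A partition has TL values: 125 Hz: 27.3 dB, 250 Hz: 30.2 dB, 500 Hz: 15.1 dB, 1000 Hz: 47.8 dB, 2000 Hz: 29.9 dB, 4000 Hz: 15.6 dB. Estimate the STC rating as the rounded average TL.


Given TL values at each frequency:
  125 Hz: 27.3 dB
  250 Hz: 30.2 dB
  500 Hz: 15.1 dB
  1000 Hz: 47.8 dB
  2000 Hz: 29.9 dB
  4000 Hz: 15.6 dB
Formula: STC ~ round(average of TL values)
Sum = 27.3 + 30.2 + 15.1 + 47.8 + 29.9 + 15.6 = 165.9
Average = 165.9 / 6 = 27.65
Rounded: 28

28
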